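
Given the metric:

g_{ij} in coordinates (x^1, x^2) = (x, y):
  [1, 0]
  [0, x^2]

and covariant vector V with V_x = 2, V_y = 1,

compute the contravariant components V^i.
Inverse metric (diagonal): g^{xx} = 1, g^{yy} = 1/x^2
V^i = g^{ij} V_j:
V^x = (1)(2) + (0)(1) = 2
V^y = (0)(2) + (1/x^2)(1) = 1/x^2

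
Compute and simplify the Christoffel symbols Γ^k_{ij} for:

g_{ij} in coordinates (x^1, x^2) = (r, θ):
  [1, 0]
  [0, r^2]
Using Γ^k_{ij} = (1/2) g^{km} (∂_i g_{mj} + ∂_j g_{mi} - ∂_m g_{ij}); the metric is diagonal, so only the m = k term contributes.
Non-zero symbols (using the symmetry Γ^k_{ij} = Γ^k_{ji}):
Γ^r_{θ θ} = (1/2) g^{rr} (∂_θ g_{rθ} + ∂_θ g_{rθ} - ∂_r g_{θθ}) = (1/2)(1)((0) + (0) - (2*r)) = -r
Γ^θ_{r θ} = (1/2) g^{θθ} (∂_r g_{θθ} + ∂_θ g_{θr} - ∂_θ g_{rθ}) = (1/2)(1/r^2)((2*r) + (0) - (0)) = 1/r
All other Christoffel symbols are zero.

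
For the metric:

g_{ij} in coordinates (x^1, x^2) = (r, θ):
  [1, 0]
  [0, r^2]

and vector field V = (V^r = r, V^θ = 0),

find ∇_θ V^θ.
Non-zero Christoffel symbols:
Γ^r_{θ θ} = -r
Γ^θ_{r θ} = 1/r
∇_θ V^θ = ∂_θ V^θ + Γ^θ_{θ j} V^j
  = (0) + (1/r)(r) + (0)(0)
  = 1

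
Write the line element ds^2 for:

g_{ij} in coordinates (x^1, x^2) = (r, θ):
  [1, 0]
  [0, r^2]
ds^2 = g_{ij} dx^i dx^j; only the non-zero components contribute.
ds^2 = dr^2 + r^2 dθ^2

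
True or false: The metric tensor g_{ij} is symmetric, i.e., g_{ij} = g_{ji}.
By definition the metric is a symmetric bilinear form, g_{ij} = g_{ji}.
True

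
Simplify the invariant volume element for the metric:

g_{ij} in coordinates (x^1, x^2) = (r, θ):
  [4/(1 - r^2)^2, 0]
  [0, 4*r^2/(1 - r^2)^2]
det(g) = 16*r^2/(1 - r^2)^4
√|det(g)| = 4*r/(r^2 - 1)^2
Volume element: dV = 4*r/(r^2 - 1)^2 dr dθ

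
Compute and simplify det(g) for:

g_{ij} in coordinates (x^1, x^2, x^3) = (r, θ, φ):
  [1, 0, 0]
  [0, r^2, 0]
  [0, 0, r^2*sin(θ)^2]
Diagonal metric: det(g) = g_{11}·g_{22}·g_{33}
= (1)·(r^2)·(r^2*sin(θ)^2)
det(g) = r^4*sin(θ)^2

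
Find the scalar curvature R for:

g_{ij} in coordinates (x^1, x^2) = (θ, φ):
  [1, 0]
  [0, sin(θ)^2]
Non-zero Christoffel symbols (Γ^k_{ij} = Γ^k_{ji}):
Γ^θ_{φ φ} = -sin(2*θ)/2
Γ^φ_{θ φ} = 1/tan(θ)
Ricci tensor (R_{ij} = R^k_{ikj}): R_{θθ} = 1, R_{θφ} = 0, R_{φφ} = sin(θ)^2
Inverse metric: g^{θθ} = 1, g^{φφ} = 1/sin(θ)^2
R = g^{ij} R_{ij} = (1)(1) + (1/sin(θ)^2)(sin(θ)^2) = 2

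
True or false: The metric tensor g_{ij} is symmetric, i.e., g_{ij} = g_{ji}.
By definition the metric is a symmetric bilinear form, g_{ij} = g_{ji}.
True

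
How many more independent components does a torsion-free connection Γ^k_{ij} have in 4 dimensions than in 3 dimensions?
Independent components in n dimensions: n × n(n+1)/2 = n^2(n+1)/2.
4D: 4 × 10 = 40
3D: 3 × 6 = 18
Difference = 40 - 18 = 22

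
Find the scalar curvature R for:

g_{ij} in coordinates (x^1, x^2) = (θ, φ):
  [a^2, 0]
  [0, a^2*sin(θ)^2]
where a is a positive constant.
Non-zero Christoffel symbols (Γ^k_{ij} = Γ^k_{ji}):
Γ^θ_{φ φ} = -sin(2*θ)/2
Γ^φ_{θ φ} = 1/tan(θ)
Ricci tensor (R_{ij} = R^k_{ikj}): R_{θθ} = 1, R_{θφ} = 0, R_{φφ} = sin(θ)^2
Inverse metric: g^{θθ} = 1/a^2, g^{φφ} = 1/(a^2*sin(θ)^2)
R = g^{ij} R_{ij} = (1/a^2)(1) + (1/(a^2*sin(θ)^2))(sin(θ)^2) = 2/a^2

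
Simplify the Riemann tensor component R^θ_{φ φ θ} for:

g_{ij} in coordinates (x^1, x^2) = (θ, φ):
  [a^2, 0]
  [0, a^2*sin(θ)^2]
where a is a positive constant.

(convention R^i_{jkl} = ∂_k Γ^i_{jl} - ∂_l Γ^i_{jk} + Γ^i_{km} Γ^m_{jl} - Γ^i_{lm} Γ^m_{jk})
Non-zero Christoffel symbols (Γ^k_{ij} = Γ^k_{ji}):
Γ^θ_{φ φ} = -sin(2*θ)/2
Γ^φ_{θ φ} = 1/tan(θ)
R^θ_{φ φ θ} = ∂_φ Γ^θ_{φ θ} - ∂_θ Γ^θ_{φ φ} + Γ^θ_{φ m} Γ^m_{φ θ} - Γ^θ_{θ m} Γ^m_{φ φ}
  = (0) - (-cos(2*θ)) + (-cos(θ)^2) - (0) = -sin(θ)^2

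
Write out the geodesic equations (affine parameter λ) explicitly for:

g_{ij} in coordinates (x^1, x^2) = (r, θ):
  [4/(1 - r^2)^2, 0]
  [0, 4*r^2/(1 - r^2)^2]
Geodesic equation: d^2x^k/dλ^2 + Γ^k_{ij} (dx^i/dλ)(dx^j/dλ) = 0.
Non-zero Christoffel symbols:
Γ^r_{r r} = 2*r/(1 - r^2)
Γ^r_{θ θ} = (r^3 + r)/(r^2 - 1)
Γ^θ_{r θ} = (-r^2 - 1)/(r^3 - r)
Substituting (the symmetric pair Γ^k_{ij}, Γ^k_{ji} combines into a factor 2):
d^2r/dλ^2 + (2*r/(1 - r^2)) (dr/dλ)^2 + ((r^3 + r)/(r^2 - 1)) (dθ/dλ)^2 = 0
d^2θ/dλ^2 + ((-2*r^2 - 2)/(r^3 - r)) (dr/dλ)(dθ/dλ) = 0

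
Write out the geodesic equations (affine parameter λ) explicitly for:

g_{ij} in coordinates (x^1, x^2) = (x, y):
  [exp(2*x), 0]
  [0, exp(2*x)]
Geodesic equation: d^2x^k/dλ^2 + Γ^k_{ij} (dx^i/dλ)(dx^j/dλ) = 0.
Non-zero Christoffel symbols:
Γ^x_{x x} = 1
Γ^x_{y y} = -1
Γ^y_{x y} = 1
Substituting (the symmetric pair Γ^k_{ij}, Γ^k_{ji} combines into a factor 2):
d^2x/dλ^2 + (dx/dλ)^2 - (dy/dλ)^2 = 0
d^2y/dλ^2 + 2 (dx/dλ)(dy/dλ) = 0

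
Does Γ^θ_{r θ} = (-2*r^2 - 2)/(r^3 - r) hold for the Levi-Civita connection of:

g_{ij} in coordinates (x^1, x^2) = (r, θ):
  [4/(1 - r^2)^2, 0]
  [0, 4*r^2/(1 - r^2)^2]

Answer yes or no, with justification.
Γ^θ_{r θ} = (1/2) g^{θθ} (∂_r g_{θθ} + ∂_θ g_{θr} - ∂_θ g_{rθ}) = (1/2)((1 - r^2)^2/(4*r^2))((-8*(r^3 + r)/(r^2 - 1)^3) + (0) - (0)) = (-r^2 - 1)/(r^3 - r)
This differs from the proposed value (-2*r^2 - 2)/(r^3 - r).
No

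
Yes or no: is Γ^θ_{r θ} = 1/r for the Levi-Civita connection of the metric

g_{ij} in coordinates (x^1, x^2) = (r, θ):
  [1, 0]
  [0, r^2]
Γ^θ_{r θ} = (1/2) g^{θθ} (∂_r g_{θθ} + ∂_θ g_{θr} - ∂_θ g_{rθ}) = (1/2)(1/r^2)((2*r) + (0) - (0)) = 1/r
This equals the proposed value 1/r.
Yes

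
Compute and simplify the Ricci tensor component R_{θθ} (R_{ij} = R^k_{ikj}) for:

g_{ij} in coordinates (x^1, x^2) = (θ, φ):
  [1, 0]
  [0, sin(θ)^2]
Non-zero Christoffel symbols (Γ^k_{ij} = Γ^k_{ji}):
Γ^θ_{φ φ} = -sin(2*θ)/2
Γ^φ_{θ φ} = 1/tan(θ)
R^θ_{θ θ θ} = 0 (a repeated index in an antisymmetric pair)
R^φ_{θ φ θ} = ∂_φ Γ^φ_{θ θ} - ∂_θ Γ^φ_{θ φ} + Γ^φ_{φ m} Γ^m_{θ θ} - Γ^φ_{θ m} Γ^m_{θ φ}
  = (0) - (-1/sin(θ)^2) + (0) - (1/tan(θ)^2) = 1
R_{θθ} = R^θ_{θ θ θ} + R^φ_{θ φ θ} = (0) + (1) = 1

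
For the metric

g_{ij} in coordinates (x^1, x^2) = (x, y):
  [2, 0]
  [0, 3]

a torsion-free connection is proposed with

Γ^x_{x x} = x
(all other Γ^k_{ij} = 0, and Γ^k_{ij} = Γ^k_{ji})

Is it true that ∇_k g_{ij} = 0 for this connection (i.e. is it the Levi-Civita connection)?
Using ∇_k g_{ij} = ∂_k g_{ij} - Γ^m_{ki} g_{mj} - Γ^m_{kj} g_{im}:
∇_x g_{xx} = (0) - (2*x) - (2*x) = -4*x ≠ 0
So the connection is not metric compatible (it is not the Levi-Civita connection).
No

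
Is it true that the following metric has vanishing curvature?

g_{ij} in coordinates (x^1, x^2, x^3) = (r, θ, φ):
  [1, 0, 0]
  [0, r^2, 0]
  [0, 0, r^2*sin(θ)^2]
Non-zero Christoffel symbols:
Γ^r_{θ θ} = -r
Γ^r_{φ φ} = -r*sin(θ)^2
Γ^θ_{r θ} = 1/r
Γ^θ_{φ φ} = -sin(2*θ)/2
Γ^φ_{r φ} = 1/r
Γ^φ_{θ φ} = 1/tan(θ)
Ricci tensor: R_{rr} = 0, R_{rθ} = 0, R_{rφ} = 0, R_{θθ} = 0, R_{θφ} = 0, R_{φφ} = 0
All R_{ij} vanish; in 3 dimensions the Riemann tensor is fully determined by the Ricci tensor, so R^i_{jkl} = 0: the metric is flat (curvilinear coordinates on flat space).
Yes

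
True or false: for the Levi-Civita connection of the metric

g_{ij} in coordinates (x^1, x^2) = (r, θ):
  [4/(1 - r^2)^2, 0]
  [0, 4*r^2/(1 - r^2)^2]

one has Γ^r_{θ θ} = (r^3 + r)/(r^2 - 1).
Γ^r_{θ θ} = (1/2) g^{rr} (∂_θ g_{rθ} + ∂_θ g_{rθ} - ∂_r g_{θθ}) = (1/2)((1 - r^2)^2/4)((0) + (0) - (-8*(r^3 + r)/(r^2 - 1)^3)) = (r^3 + r)/(r^2 - 1)
This equals the proposed value (r^3 + r)/(r^2 - 1).
True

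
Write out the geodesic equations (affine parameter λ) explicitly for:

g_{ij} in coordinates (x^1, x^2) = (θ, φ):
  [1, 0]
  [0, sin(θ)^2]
Geodesic equation: d^2x^k/dλ^2 + Γ^k_{ij} (dx^i/dλ)(dx^j/dλ) = 0.
Non-zero Christoffel symbols:
Γ^θ_{φ φ} = -sin(2*θ)/2
Γ^φ_{θ φ} = 1/tan(θ)
Substituting (the symmetric pair Γ^k_{ij}, Γ^k_{ji} combines into a factor 2):
d^2θ/dλ^2 - (sin(2*θ)/2) (dφ/dλ)^2 = 0
d^2φ/dλ^2 + (2/tan(θ)) (dθ/dλ)(dφ/dλ) = 0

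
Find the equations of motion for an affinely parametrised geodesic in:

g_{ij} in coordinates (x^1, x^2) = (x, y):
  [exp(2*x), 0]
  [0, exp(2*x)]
Geodesic equation: d^2x^k/dλ^2 + Γ^k_{ij} (dx^i/dλ)(dx^j/dλ) = 0.
Non-zero Christoffel symbols:
Γ^x_{x x} = 1
Γ^x_{y y} = -1
Γ^y_{x y} = 1
Substituting (the symmetric pair Γ^k_{ij}, Γ^k_{ji} combines into a factor 2):
d^2x/dλ^2 + (dx/dλ)^2 - (dy/dλ)^2 = 0
d^2y/dλ^2 + 2 (dx/dλ)(dy/dλ) = 0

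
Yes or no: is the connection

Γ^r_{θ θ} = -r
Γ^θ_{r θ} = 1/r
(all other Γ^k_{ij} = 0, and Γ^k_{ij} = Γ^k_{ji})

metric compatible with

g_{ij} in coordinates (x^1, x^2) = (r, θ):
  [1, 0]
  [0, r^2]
Using ∇_k g_{ij} = ∂_k g_{ij} - Γ^m_{ki} g_{mj} - Γ^m_{kj} g_{im}:
e.g. ∇_r g_{θθ} = (2*r) - (r) - (r) = 0
Every component ∇_k g_{ij} vanishes: the connection is metric compatible.
Yes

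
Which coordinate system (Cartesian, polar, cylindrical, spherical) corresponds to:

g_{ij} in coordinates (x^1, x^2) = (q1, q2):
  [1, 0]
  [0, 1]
All components are constant and the metric is the identity, i.e. orthonormal rectilinear coordinates.
Cartesian (2D) coordinates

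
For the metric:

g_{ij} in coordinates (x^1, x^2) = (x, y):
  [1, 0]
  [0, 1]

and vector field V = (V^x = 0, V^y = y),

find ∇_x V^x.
All Christoffel symbols are zero.
∇_x V^x = ∂_x V^x + Γ^x_{x j} V^j
  = (0) + (0)(0) + (0)(y)
  = 0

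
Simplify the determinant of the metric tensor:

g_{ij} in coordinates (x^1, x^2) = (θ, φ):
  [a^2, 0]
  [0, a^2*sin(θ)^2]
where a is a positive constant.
For a 2×2 metric: det(g) = g_{11}·g_{22} - g_{12}·g_{21}
= (a^2)·(a^2*sin(θ)^2) - (0)·(0)
= a^4*sin(θ)^2 - 0
det(g) = a^4*sin(θ)^2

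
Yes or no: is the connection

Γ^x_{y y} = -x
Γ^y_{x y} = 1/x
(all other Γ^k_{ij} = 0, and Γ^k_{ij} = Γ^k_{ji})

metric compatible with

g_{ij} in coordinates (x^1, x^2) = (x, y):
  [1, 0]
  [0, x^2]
Using ∇_k g_{ij} = ∂_k g_{ij} - Γ^m_{ki} g_{mj} - Γ^m_{kj} g_{im}:
e.g. ∇_x g_{yy} = (2*x) - (x) - (x) = 0
Every component ∇_k g_{ij} vanishes: the connection is metric compatible.
Yes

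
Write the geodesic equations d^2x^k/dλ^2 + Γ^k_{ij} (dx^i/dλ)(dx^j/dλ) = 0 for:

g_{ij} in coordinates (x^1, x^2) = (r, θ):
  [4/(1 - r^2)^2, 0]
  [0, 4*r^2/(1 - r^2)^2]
Geodesic equation: d^2x^k/dλ^2 + Γ^k_{ij} (dx^i/dλ)(dx^j/dλ) = 0.
Non-zero Christoffel symbols:
Γ^r_{r r} = 2*r/(1 - r^2)
Γ^r_{θ θ} = (r^3 + r)/(r^2 - 1)
Γ^θ_{r θ} = (-r^2 - 1)/(r^3 - r)
Substituting (the symmetric pair Γ^k_{ij}, Γ^k_{ji} combines into a factor 2):
d^2r/dλ^2 + (2*r/(1 - r^2)) (dr/dλ)^2 + ((r^3 + r)/(r^2 - 1)) (dθ/dλ)^2 = 0
d^2θ/dλ^2 + ((-2*r^2 - 2)/(r^3 - r)) (dr/dλ)(dθ/dλ) = 0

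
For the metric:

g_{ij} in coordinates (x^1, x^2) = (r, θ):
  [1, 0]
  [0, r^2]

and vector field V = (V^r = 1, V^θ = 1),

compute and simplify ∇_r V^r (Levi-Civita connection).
Non-zero Christoffel symbols:
Γ^r_{θ θ} = -r
Γ^θ_{r θ} = 1/r
∇_r V^r = ∂_r V^r + Γ^r_{r j} V^j
  = (0) + (0)(1) + (0)(1)
  = 0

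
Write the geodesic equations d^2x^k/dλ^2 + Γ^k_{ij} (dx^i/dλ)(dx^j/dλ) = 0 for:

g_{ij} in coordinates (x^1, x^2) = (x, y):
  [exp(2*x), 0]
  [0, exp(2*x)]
Geodesic equation: d^2x^k/dλ^2 + Γ^k_{ij} (dx^i/dλ)(dx^j/dλ) = 0.
Non-zero Christoffel symbols:
Γ^x_{x x} = 1
Γ^x_{y y} = -1
Γ^y_{x y} = 1
Substituting (the symmetric pair Γ^k_{ij}, Γ^k_{ji} combines into a factor 2):
d^2x/dλ^2 + (dx/dλ)^2 - (dy/dλ)^2 = 0
d^2y/dλ^2 + 2 (dx/dλ)(dy/dλ) = 0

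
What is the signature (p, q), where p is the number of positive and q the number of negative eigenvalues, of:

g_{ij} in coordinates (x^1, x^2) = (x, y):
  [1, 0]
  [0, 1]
The metric is diagonal, so its eigenvalues are the diagonal entries: 1, 1 (at a generic point, where coordinate-dependent entries are positive).
2 positive, 0 negative.
(2, 0) - Riemannian (positive definite)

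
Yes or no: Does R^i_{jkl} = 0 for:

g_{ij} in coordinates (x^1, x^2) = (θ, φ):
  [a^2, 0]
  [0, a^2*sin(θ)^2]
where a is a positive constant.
Non-zero Christoffel symbols:
Γ^θ_{φ φ} = -sin(2*θ)/2
Γ^φ_{θ φ} = 1/tan(θ)
Ricci tensor: R_{θθ} = 1, R_{θφ} = 0, R_{φφ} = sin(θ)^2
The Ricci tensor is non-zero, so the Riemann tensor is non-zero: not flat.
No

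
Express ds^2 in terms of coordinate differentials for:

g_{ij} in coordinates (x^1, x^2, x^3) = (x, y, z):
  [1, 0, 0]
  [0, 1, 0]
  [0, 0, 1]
ds^2 = g_{ij} dx^i dx^j; only the non-zero components contribute.
ds^2 = dx^2 + dy^2 + dz^2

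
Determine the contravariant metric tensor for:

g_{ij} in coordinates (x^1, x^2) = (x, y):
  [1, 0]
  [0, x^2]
The metric is diagonal, so g^{ij} is diagonal with entries 1/g_{ii}: diag(1, 1/(x^2)).
g^{ij}:
  [1, 0]
  [0, 1/x^2]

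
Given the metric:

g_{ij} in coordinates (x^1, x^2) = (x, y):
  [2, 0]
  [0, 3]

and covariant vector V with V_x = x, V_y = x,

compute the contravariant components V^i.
Inverse metric (diagonal): g^{xx} = 1/2, g^{yy} = 1/3
V^i = g^{ij} V_j:
V^x = (1/2)(x) + (0)(x) = x/2
V^y = (0)(x) + (1/3)(x) = x/3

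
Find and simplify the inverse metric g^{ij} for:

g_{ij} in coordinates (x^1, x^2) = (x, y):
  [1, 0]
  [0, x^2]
The metric is diagonal, so g^{ij} is diagonal with entries 1/g_{ii}: diag(1, 1/(x^2)).
g^{ij}:
  [1, 0]
  [0, 1/x^2]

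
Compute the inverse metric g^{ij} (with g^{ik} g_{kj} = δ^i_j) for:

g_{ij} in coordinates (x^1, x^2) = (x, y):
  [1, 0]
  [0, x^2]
The metric is diagonal, so g^{ij} is diagonal with entries 1/g_{ii}: diag(1, 1/(x^2)).
g^{ij}:
  [1, 0]
  [0, 1/x^2]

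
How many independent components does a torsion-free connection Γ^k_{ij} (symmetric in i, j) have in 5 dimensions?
Γ^k_{ij} has n choices for the upper index and n(n+1)/2 independent symmetric lower index pairs.
Total = 5 × 5×6/2 = 5 × 15 = 75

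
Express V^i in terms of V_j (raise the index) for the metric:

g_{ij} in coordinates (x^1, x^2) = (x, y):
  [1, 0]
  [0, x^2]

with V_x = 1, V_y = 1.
Inverse metric (diagonal): g^{xx} = 1, g^{yy} = 1/x^2
V^i = g^{ij} V_j:
V^x = (1)(1) + (0)(1) = 1
V^y = (0)(1) + (1/x^2)(1) = 1/x^2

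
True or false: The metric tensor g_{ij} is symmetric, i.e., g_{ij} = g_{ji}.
By definition the metric is a symmetric bilinear form, g_{ij} = g_{ji}.
True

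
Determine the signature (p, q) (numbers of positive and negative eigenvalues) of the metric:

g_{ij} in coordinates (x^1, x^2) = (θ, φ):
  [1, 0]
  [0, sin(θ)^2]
The metric is diagonal, so its eigenvalues are the diagonal entries: 1, sin(θ)^2 (at a generic point, where coordinate-dependent entries are positive).
2 positive, 0 negative.
(2, 0) - Riemannian (positive definite)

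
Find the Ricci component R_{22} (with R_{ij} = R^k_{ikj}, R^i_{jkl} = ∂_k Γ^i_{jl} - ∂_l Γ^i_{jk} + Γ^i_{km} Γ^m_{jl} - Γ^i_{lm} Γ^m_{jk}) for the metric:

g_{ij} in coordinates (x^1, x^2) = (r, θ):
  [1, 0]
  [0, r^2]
Non-zero Christoffel symbols (Γ^k_{ij} = Γ^k_{ji}):
Γ^r_{θ θ} = -r
Γ^θ_{r θ} = 1/r
R^r_{θ r θ} = ∂_r Γ^r_{θ θ} - ∂_θ Γ^r_{θ r} + Γ^r_{r m} Γ^m_{θ θ} - Γ^r_{θ m} Γ^m_{θ r}
  = (-1) - (0) + (0) - (-1) = 0
R^θ_{θ θ θ} = 0 (a repeated index in an antisymmetric pair)
R_{θθ} = R^r_{θ r θ} + R^θ_{θ θ θ} = (0) + (0) = 0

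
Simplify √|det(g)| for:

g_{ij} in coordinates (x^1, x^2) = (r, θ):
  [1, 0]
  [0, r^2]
det(g) = r^2
√|det(g)| = r
Volume element: dV = r dr dθ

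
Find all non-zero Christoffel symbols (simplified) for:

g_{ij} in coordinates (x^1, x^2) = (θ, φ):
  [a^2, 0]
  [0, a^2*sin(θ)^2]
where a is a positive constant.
Using Γ^k_{ij} = (1/2) g^{km} (∂_i g_{mj} + ∂_j g_{mi} - ∂_m g_{ij}); the metric is diagonal, so only the m = k term contributes.
Non-zero symbols (using the symmetry Γ^k_{ij} = Γ^k_{ji}):
Γ^θ_{φ φ} = (1/2) g^{θθ} (∂_φ g_{θφ} + ∂_φ g_{θφ} - ∂_θ g_{φφ}) = (1/2)(1/a^2)((0) + (0) - (a^2*sin(2*θ))) = -sin(2*θ)/2
Γ^φ_{θ φ} = (1/2) g^{φφ} (∂_θ g_{φφ} + ∂_φ g_{φθ} - ∂_φ g_{θφ}) = (1/2)(1/(a^2*sin(θ)^2))((a^2*sin(2*θ)) + (0) - (0)) = 1/tan(θ)
All other Christoffel symbols are zero.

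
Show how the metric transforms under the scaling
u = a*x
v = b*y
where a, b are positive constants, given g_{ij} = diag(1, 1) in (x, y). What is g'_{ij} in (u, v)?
Invert the transformation: x = u/a, y = v/b
g'_{ij} = (∂x^k/∂x'^i)(∂x^l/∂x'^j) g_{kl}; with g_{kl} = δ_{kl} this is Σ_k (∂x^k/∂x'^i)(∂x^k/∂x'^j).
Jacobian: ∂x/∂u = 1/a, ∂x/∂v = 0, ∂y/∂u = 0, ∂y/∂v = 1/b
g'_{uu} = (1/a)(1/a) + (0)(0) = 1/a^2
g'_{uv} = (1/a)(0) + (0)(1/b) = 0
g'_{vv} = (0)(0) + (1/b)(1/b) = 1/b^2
g'_{ij} = diag(1/a^2, 1/b^2)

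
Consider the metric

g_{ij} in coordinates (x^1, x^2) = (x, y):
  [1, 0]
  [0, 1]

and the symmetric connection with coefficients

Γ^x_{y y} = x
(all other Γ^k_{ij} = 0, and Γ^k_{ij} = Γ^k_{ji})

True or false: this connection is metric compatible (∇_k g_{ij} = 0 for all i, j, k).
Using ∇_k g_{ij} = ∂_k g_{ij} - Γ^m_{ki} g_{mj} - Γ^m_{kj} g_{im}:
∇_y g_{xy} = (0) - (0) - (x) = -x ≠ 0
So the connection is not metric compatible (it is not the Levi-Civita connection).
False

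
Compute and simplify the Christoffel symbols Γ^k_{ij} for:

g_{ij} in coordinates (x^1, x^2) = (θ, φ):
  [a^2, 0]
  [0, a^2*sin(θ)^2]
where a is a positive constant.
Using Γ^k_{ij} = (1/2) g^{km} (∂_i g_{mj} + ∂_j g_{mi} - ∂_m g_{ij}); the metric is diagonal, so only the m = k term contributes.
Non-zero symbols (using the symmetry Γ^k_{ij} = Γ^k_{ji}):
Γ^θ_{φ φ} = (1/2) g^{θθ} (∂_φ g_{θφ} + ∂_φ g_{θφ} - ∂_θ g_{φφ}) = (1/2)(1/a^2)((0) + (0) - (a^2*sin(2*θ))) = -sin(2*θ)/2
Γ^φ_{θ φ} = (1/2) g^{φφ} (∂_θ g_{φφ} + ∂_φ g_{φθ} - ∂_φ g_{θφ}) = (1/2)(1/(a^2*sin(θ)^2))((a^2*sin(2*θ)) + (0) - (0)) = 1/tan(θ)
All other Christoffel symbols are zero.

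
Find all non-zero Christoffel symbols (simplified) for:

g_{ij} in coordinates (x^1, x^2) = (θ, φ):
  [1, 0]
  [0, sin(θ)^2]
Using Γ^k_{ij} = (1/2) g^{km} (∂_i g_{mj} + ∂_j g_{mi} - ∂_m g_{ij}); the metric is diagonal, so only the m = k term contributes.
Non-zero symbols (using the symmetry Γ^k_{ij} = Γ^k_{ji}):
Γ^θ_{φ φ} = (1/2) g^{θθ} (∂_φ g_{θφ} + ∂_φ g_{θφ} - ∂_θ g_{φφ}) = (1/2)(1)((0) + (0) - (sin(2*θ))) = -sin(2*θ)/2
Γ^φ_{θ φ} = (1/2) g^{φφ} (∂_θ g_{φφ} + ∂_φ g_{φθ} - ∂_φ g_{θφ}) = (1/2)(1/sin(θ)^2)((sin(2*θ)) + (0) - (0)) = 1/tan(θ)
All other Christoffel symbols are zero.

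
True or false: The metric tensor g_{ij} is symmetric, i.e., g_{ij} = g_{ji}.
By definition the metric is a symmetric bilinear form, g_{ij} = g_{ji}.
True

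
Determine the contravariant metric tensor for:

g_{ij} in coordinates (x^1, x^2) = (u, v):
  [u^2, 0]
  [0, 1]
The metric is diagonal, so g^{ij} is diagonal with entries 1/g_{ii}: diag(1/(u^2), 1).
g^{ij}:
  [1/u^2, 0]
  [0, 1]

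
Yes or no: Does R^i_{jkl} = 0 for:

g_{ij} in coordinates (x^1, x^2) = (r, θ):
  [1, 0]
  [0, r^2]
Non-zero Christoffel symbols:
Γ^r_{θ θ} = -r
Γ^θ_{r θ} = 1/r
Ricci tensor: R_{rr} = 0, R_{rθ} = 0, R_{θθ} = 0
All R_{ij} vanish; in 2 dimensions the Riemann tensor is fully determined by the Ricci tensor, so R^i_{jkl} = 0: the metric is flat (curvilinear coordinates on flat space).
Yes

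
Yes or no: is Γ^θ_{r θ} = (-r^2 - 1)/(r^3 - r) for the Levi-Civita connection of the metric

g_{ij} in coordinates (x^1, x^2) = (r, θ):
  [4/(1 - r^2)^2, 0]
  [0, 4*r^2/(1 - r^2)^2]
Γ^θ_{r θ} = (1/2) g^{θθ} (∂_r g_{θθ} + ∂_θ g_{θr} - ∂_θ g_{rθ}) = (1/2)((1 - r^2)^2/(4*r^2))((-8*(r^3 + r)/(r^2 - 1)^3) + (0) - (0)) = (-r^2 - 1)/(r^3 - r)
This equals the proposed value (-r^2 - 1)/(r^3 - r).
Yes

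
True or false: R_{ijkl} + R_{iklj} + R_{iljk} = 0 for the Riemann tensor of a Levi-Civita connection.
This is the first (algebraic) Bianchi identity.
True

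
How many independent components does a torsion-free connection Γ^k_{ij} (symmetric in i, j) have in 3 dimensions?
Γ^k_{ij} has n choices for the upper index and n(n+1)/2 independent symmetric lower index pairs.
Total = 3 × 3×4/2 = 3 × 6 = 18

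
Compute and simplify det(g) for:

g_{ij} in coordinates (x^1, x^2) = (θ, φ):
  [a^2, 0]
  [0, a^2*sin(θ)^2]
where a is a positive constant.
For a 2×2 metric: det(g) = g_{11}·g_{22} - g_{12}·g_{21}
= (a^2)·(a^2*sin(θ)^2) - (0)·(0)
= a^4*sin(θ)^2 - 0
det(g) = a^4*sin(θ)^2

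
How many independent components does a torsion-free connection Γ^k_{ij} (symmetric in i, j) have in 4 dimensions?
Γ^k_{ij} has n choices for the upper index and n(n+1)/2 independent symmetric lower index pairs.
Total = 4 × 4×5/2 = 4 × 10 = 40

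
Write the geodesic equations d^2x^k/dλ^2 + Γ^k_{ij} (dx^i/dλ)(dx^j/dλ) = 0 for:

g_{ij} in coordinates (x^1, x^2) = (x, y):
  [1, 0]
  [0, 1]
Geodesic equation: d^2x^k/dλ^2 + Γ^k_{ij} (dx^i/dλ)(dx^j/dλ) = 0.
All Christoffel symbols vanish, so the geodesics are straight lines:
d^2x/dλ^2 = 0
d^2y/dλ^2 = 0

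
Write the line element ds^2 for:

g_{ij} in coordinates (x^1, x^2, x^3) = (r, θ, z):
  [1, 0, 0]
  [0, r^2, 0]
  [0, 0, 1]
ds^2 = g_{ij} dx^i dx^j; only the non-zero components contribute.
ds^2 = dr^2 + r^2 dθ^2 + dz^2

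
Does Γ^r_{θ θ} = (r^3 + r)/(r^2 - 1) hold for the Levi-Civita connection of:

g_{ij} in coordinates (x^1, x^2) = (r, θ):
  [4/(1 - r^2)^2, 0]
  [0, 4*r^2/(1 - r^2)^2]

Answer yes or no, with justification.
Γ^r_{θ θ} = (1/2) g^{rr} (∂_θ g_{rθ} + ∂_θ g_{rθ} - ∂_r g_{θθ}) = (1/2)((1 - r^2)^2/4)((0) + (0) - (-8*(r^3 + r)/(r^2 - 1)^3)) = (r^3 + r)/(r^2 - 1)
This equals the proposed value (r^3 + r)/(r^2 - 1).
Yes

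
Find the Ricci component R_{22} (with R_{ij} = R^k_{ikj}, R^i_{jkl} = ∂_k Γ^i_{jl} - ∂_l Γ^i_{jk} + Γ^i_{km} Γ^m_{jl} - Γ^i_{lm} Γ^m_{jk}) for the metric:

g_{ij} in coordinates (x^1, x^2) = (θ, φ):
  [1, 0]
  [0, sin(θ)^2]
Non-zero Christoffel symbols (Γ^k_{ij} = Γ^k_{ji}):
Γ^θ_{φ φ} = -sin(2*θ)/2
Γ^φ_{θ φ} = 1/tan(θ)
R^θ_{φ θ φ} = ∂_θ Γ^θ_{φ φ} - ∂_φ Γ^θ_{φ θ} + Γ^θ_{θ m} Γ^m_{φ φ} - Γ^θ_{φ m} Γ^m_{φ θ}
  = (-cos(2*θ)) - (0) + (0) - (-cos(θ)^2) = sin(θ)^2
R^φ_{φ φ φ} = 0 (a repeated index in an antisymmetric pair)
R_{φφ} = R^θ_{φ θ φ} + R^φ_{φ φ φ} = (sin(θ)^2) + (0) = sin(θ)^2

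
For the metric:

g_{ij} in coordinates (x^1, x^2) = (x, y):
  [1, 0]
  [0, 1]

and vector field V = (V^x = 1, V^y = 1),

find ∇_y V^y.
All Christoffel symbols are zero.
∇_y V^y = ∂_y V^y + Γ^y_{y j} V^j
  = (0) + (0)(1) + (0)(1)
  = 0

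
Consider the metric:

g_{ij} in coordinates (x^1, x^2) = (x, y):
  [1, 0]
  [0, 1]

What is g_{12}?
With x^1 = x, x^2 = y, g_{12} = g_{xy} is the row-1, column-2 entry of the matrix.
g_{12} = 0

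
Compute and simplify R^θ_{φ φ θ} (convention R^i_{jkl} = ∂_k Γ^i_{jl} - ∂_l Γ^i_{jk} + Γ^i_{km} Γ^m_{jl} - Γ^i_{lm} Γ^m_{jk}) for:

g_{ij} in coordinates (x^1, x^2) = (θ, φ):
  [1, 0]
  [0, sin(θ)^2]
Non-zero Christoffel symbols (Γ^k_{ij} = Γ^k_{ji}):
Γ^θ_{φ φ} = -sin(2*θ)/2
Γ^φ_{θ φ} = 1/tan(θ)
R^θ_{φ φ θ} = ∂_φ Γ^θ_{φ θ} - ∂_θ Γ^θ_{φ φ} + Γ^θ_{φ m} Γ^m_{φ θ} - Γ^θ_{θ m} Γ^m_{φ φ}
  = (0) - (-cos(2*θ)) + (-cos(θ)^2) - (0) = -sin(θ)^2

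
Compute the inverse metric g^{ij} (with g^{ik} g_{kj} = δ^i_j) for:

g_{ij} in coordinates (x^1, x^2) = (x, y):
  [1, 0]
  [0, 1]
The metric is diagonal, so g^{ij} is diagonal with entries 1/g_{ii}: diag(1, 1).
g^{ij}:
  [1, 0]
  [0, 1]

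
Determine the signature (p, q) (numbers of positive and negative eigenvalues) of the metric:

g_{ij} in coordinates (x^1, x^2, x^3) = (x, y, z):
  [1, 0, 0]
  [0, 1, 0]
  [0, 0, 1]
The metric is diagonal, so its eigenvalues are the diagonal entries: 1, 1, 1 (at a generic point, where coordinate-dependent entries are positive).
3 positive, 0 negative.
(3, 0) - Riemannian (positive definite)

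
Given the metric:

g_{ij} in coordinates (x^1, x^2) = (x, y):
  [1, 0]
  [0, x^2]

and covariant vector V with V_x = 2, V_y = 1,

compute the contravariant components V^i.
Inverse metric (diagonal): g^{xx} = 1, g^{yy} = 1/x^2
V^i = g^{ij} V_j:
V^x = (1)(2) + (0)(1) = 2
V^y = (0)(2) + (1/x^2)(1) = 1/x^2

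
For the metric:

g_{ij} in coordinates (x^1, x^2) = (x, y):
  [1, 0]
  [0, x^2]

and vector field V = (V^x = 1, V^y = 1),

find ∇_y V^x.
Non-zero Christoffel symbols:
Γ^x_{y y} = -x
Γ^y_{x y} = 1/x
∇_y V^x = ∂_y V^x + Γ^x_{y j} V^j
  = (0) + (0)(1) + (-x)(1)
  = -x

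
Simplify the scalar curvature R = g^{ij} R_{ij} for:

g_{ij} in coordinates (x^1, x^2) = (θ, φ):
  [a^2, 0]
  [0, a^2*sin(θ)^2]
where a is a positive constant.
Non-zero Christoffel symbols (Γ^k_{ij} = Γ^k_{ji}):
Γ^θ_{φ φ} = -sin(2*θ)/2
Γ^φ_{θ φ} = 1/tan(θ)
Ricci tensor (R_{ij} = R^k_{ikj}): R_{θθ} = 1, R_{θφ} = 0, R_{φφ} = sin(θ)^2
Inverse metric: g^{θθ} = 1/a^2, g^{φφ} = 1/(a^2*sin(θ)^2)
R = g^{ij} R_{ij} = (1/a^2)(1) + (1/(a^2*sin(θ)^2))(sin(θ)^2) = 2/a^2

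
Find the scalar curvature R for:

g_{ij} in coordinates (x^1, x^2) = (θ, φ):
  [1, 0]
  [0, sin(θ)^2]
Non-zero Christoffel symbols (Γ^k_{ij} = Γ^k_{ji}):
Γ^θ_{φ φ} = -sin(2*θ)/2
Γ^φ_{θ φ} = 1/tan(θ)
Ricci tensor (R_{ij} = R^k_{ikj}): R_{θθ} = 1, R_{θφ} = 0, R_{φφ} = sin(θ)^2
Inverse metric: g^{θθ} = 1, g^{φφ} = 1/sin(θ)^2
R = g^{ij} R_{ij} = (1)(1) + (1/sin(θ)^2)(sin(θ)^2) = 2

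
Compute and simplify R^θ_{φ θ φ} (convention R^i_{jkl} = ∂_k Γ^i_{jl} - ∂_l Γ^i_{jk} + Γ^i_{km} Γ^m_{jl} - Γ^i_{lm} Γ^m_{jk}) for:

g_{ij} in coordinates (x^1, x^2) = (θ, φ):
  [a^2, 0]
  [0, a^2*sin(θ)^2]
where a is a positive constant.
Non-zero Christoffel symbols (Γ^k_{ij} = Γ^k_{ji}):
Γ^θ_{φ φ} = -sin(2*θ)/2
Γ^φ_{θ φ} = 1/tan(θ)
R^θ_{φ θ φ} = ∂_θ Γ^θ_{φ φ} - ∂_φ Γ^θ_{φ θ} + Γ^θ_{θ m} Γ^m_{φ φ} - Γ^θ_{φ m} Γ^m_{φ θ}
  = (-cos(2*θ)) - (0) + (0) - (-cos(θ)^2) = sin(θ)^2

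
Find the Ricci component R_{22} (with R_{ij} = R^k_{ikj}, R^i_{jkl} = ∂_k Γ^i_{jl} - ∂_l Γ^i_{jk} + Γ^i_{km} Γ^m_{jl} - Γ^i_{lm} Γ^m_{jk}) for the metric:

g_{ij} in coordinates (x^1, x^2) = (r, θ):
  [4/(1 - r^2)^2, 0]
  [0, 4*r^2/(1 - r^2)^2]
Non-zero Christoffel symbols (Γ^k_{ij} = Γ^k_{ji}):
Γ^r_{r r} = 2*r/(1 - r^2)
Γ^r_{θ θ} = (r^3 + r)/(r^2 - 1)
Γ^θ_{r θ} = (-r^2 - 1)/(r^3 - r)
R^r_{θ r θ} = ∂_r Γ^r_{θ θ} - ∂_θ Γ^r_{θ r} + Γ^r_{r m} Γ^m_{θ θ} - Γ^r_{θ m} Γ^m_{θ r}
  = ((r^4 - 4*r^2 - 1)/(r^2 - 1)^2) - (0) + (-2*r^2*(r^2 + 1)/(r^2 - 1)^2) - (-(r^2 + 1)^2/(r^2 - 1)^2) = -4*r^2/(r^2 - 1)^2
R^θ_{θ θ θ} = 0 (a repeated index in an antisymmetric pair)
R_{θθ} = R^r_{θ r θ} + R^θ_{θ θ θ} = (-4*r^2/(r^2 - 1)^2) + (0) = -4*r^2/(r^2 - 1)^2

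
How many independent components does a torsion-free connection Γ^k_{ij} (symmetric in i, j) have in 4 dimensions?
Γ^k_{ij} has n choices for the upper index and n(n+1)/2 independent symmetric lower index pairs.
Total = 4 × 4×5/2 = 4 × 10 = 40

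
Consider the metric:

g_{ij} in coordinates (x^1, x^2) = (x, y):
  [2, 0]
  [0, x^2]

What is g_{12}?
With x^1 = x, x^2 = y, g_{12} = g_{xy} is the row-1, column-2 entry of the matrix.
g_{12} = 0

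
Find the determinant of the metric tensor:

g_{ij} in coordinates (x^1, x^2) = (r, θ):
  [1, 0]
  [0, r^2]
For a 2×2 metric: det(g) = g_{11}·g_{22} - g_{12}·g_{21}
= (1)·(r^2) - (0)·(0)
= r^2 - 0
det(g) = r^2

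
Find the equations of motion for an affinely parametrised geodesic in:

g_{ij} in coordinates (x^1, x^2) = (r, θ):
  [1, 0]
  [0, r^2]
Geodesic equation: d^2x^k/dλ^2 + Γ^k_{ij} (dx^i/dλ)(dx^j/dλ) = 0.
Non-zero Christoffel symbols:
Γ^r_{θ θ} = -r
Γ^θ_{r θ} = 1/r
Substituting (the symmetric pair Γ^k_{ij}, Γ^k_{ji} combines into a factor 2):
d^2r/dλ^2 - r (dθ/dλ)^2 = 0
d^2θ/dλ^2 + (2/r) (dr/dλ)(dθ/dλ) = 0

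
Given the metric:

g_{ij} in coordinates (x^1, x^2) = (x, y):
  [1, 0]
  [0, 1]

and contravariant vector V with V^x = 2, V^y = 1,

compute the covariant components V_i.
V_i = g_{ij} V^j:
V_x = (1)(2) + (0)(1) = 2
V_y = (0)(2) + (1)(1) = 1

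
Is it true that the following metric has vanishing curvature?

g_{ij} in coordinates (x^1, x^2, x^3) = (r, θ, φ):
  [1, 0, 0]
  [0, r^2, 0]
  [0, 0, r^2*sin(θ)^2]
Non-zero Christoffel symbols:
Γ^r_{θ θ} = -r
Γ^r_{φ φ} = -r*sin(θ)^2
Γ^θ_{r θ} = 1/r
Γ^θ_{φ φ} = -sin(2*θ)/2
Γ^φ_{r φ} = 1/r
Γ^φ_{θ φ} = 1/tan(θ)
Ricci tensor: R_{rr} = 0, R_{rθ} = 0, R_{rφ} = 0, R_{θθ} = 0, R_{θφ} = 0, R_{φφ} = 0
All R_{ij} vanish; in 3 dimensions the Riemann tensor is fully determined by the Ricci tensor, so R^i_{jkl} = 0: the metric is flat (curvilinear coordinates on flat space).
Yes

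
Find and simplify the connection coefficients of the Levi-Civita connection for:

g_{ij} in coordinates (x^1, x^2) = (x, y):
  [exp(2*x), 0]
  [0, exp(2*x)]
Using Γ^k_{ij} = (1/2) g^{km} (∂_i g_{mj} + ∂_j g_{mi} - ∂_m g_{ij}); the metric is diagonal, so only the m = k term contributes.
Non-zero symbols (using the symmetry Γ^k_{ij} = Γ^k_{ji}):
Γ^x_{x x} = (1/2) g^{xx} (∂_x g_{xx} + ∂_x g_{xx} - ∂_x g_{xx}) = (1/2)(exp(-2*x))((2*exp(2*x)) + (2*exp(2*x)) - (2*exp(2*x))) = 1
Γ^x_{y y} = (1/2) g^{xx} (∂_y g_{xy} + ∂_y g_{xy} - ∂_x g_{yy}) = (1/2)(exp(-2*x))((0) + (0) - (2*exp(2*x))) = -1
Γ^y_{x y} = (1/2) g^{yy} (∂_x g_{yy} + ∂_y g_{yx} - ∂_y g_{xy}) = (1/2)(exp(-2*x))((2*exp(2*x)) + (0) - (0)) = 1
All other Christoffel symbols are zero.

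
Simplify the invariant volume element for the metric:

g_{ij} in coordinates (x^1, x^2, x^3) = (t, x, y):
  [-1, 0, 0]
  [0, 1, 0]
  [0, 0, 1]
det(g) = -1
√|det(g)| = 1
Volume element: dV = 1 dt dx dy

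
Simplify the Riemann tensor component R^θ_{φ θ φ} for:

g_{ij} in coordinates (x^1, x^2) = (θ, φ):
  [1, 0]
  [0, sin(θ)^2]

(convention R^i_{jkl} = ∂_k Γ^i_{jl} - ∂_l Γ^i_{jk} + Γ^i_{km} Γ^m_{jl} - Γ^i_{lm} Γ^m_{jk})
Non-zero Christoffel symbols (Γ^k_{ij} = Γ^k_{ji}):
Γ^θ_{φ φ} = -sin(2*θ)/2
Γ^φ_{θ φ} = 1/tan(θ)
R^θ_{φ θ φ} = ∂_θ Γ^θ_{φ φ} - ∂_φ Γ^θ_{φ θ} + Γ^θ_{θ m} Γ^m_{φ φ} - Γ^θ_{φ m} Γ^m_{φ θ}
  = (-cos(2*θ)) - (0) + (0) - (-cos(θ)^2) = sin(θ)^2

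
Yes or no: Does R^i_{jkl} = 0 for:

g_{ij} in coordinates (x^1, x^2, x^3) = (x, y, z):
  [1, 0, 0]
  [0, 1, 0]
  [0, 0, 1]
All metric components are constant, so every Christoffel symbol vanishes and R^i_{jkl} = 0.
Yes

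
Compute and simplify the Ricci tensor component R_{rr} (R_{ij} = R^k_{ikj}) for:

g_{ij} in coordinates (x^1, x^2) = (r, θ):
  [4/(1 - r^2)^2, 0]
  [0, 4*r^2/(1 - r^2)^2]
Non-zero Christoffel symbols (Γ^k_{ij} = Γ^k_{ji}):
Γ^r_{r r} = 2*r/(1 - r^2)
Γ^r_{θ θ} = (r^3 + r)/(r^2 - 1)
Γ^θ_{r θ} = (-r^2 - 1)/(r^3 - r)
R^r_{r r r} = 0 (a repeated index in an antisymmetric pair)
R^θ_{r θ r} = ∂_θ Γ^θ_{r r} - ∂_r Γ^θ_{r θ} + Γ^θ_{θ m} Γ^m_{r r} - Γ^θ_{r m} Γ^m_{r θ}
  = (0) - ((r^4 + 4*r^2 - 1)/(r^3 - r)^2) + (2*(r^2 + 1)/(r^2 - 1)^2) - ((r^2 + 1)^2/(r^3 - r)^2) = -4/(r^2 - 1)^2
R_{rr} = R^r_{r r r} + R^θ_{r θ r} = (0) + (-4/(r^2 - 1)^2) = -4/(r^2 - 1)^2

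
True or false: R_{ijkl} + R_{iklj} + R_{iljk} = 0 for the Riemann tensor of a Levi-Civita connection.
This is the first (algebraic) Bianchi identity.
True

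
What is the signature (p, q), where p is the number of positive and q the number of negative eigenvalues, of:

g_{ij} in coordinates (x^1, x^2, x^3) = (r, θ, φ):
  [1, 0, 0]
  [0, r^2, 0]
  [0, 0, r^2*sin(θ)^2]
The metric is diagonal, so its eigenvalues are the diagonal entries: 1, r^2, r^2*sin(θ)^2 (at a generic point, where coordinate-dependent entries are positive).
3 positive, 0 negative.
(3, 0) - Riemannian (positive definite)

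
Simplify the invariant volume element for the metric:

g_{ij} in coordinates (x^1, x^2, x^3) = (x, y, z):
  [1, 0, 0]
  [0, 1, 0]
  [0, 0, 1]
det(g) = 1
√|det(g)| = 1
Volume element: dV = 1 dx dy dz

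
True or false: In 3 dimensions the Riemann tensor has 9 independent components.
n^2(n^2-1)/12 = 9·8/12 = 6 independent components for n = 3.
False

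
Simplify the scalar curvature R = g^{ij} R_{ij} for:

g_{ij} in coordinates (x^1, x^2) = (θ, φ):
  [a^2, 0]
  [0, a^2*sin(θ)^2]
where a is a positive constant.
Non-zero Christoffel symbols (Γ^k_{ij} = Γ^k_{ji}):
Γ^θ_{φ φ} = -sin(2*θ)/2
Γ^φ_{θ φ} = 1/tan(θ)
Ricci tensor (R_{ij} = R^k_{ikj}): R_{θθ} = 1, R_{θφ} = 0, R_{φφ} = sin(θ)^2
Inverse metric: g^{θθ} = 1/a^2, g^{φφ} = 1/(a^2*sin(θ)^2)
R = g^{ij} R_{ij} = (1/a^2)(1) + (1/(a^2*sin(θ)^2))(sin(θ)^2) = 2/a^2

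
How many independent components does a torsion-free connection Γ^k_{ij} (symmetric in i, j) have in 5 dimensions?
Γ^k_{ij} has n choices for the upper index and n(n+1)/2 independent symmetric lower index pairs.
Total = 5 × 5×6/2 = 5 × 15 = 75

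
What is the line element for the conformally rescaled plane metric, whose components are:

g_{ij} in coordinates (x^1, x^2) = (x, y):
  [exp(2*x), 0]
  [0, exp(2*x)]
ds^2 = g_{ij} dx^i dx^j; only the non-zero components contribute.
ds^2 = exp(2*x) dx^2 + exp(2*x) dy^2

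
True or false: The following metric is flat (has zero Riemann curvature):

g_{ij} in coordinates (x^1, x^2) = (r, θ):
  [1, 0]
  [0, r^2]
Non-zero Christoffel symbols:
Γ^r_{θ θ} = -r
Γ^θ_{r θ} = 1/r
Ricci tensor: R_{rr} = 0, R_{rθ} = 0, R_{θθ} = 0
All R_{ij} vanish; in 2 dimensions the Riemann tensor is fully determined by the Ricci tensor, so R^i_{jkl} = 0: the metric is flat (curvilinear coordinates on flat space).
True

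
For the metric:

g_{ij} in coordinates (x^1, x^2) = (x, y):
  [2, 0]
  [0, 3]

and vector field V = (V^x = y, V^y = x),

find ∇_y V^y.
All Christoffel symbols are zero.
∇_y V^y = ∂_y V^y + Γ^y_{y j} V^j
  = (0) + (0)(y) + (0)(x)
  = 0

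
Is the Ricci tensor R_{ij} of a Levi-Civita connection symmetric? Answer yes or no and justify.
R_{ij} = R^k_{ikj}; the pair symmetry R_{kilj} = R_{ljki} gives R_{ij} = R_{ji}.
Yes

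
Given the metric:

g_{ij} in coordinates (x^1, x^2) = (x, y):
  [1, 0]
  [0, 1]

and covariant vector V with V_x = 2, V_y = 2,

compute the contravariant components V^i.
Inverse metric (diagonal): g^{xx} = 1, g^{yy} = 1
V^i = g^{ij} V_j:
V^x = (1)(2) + (0)(2) = 2
V^y = (0)(2) + (1)(2) = 2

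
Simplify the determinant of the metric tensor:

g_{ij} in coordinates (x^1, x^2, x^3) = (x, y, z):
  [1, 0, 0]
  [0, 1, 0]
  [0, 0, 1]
Diagonal metric: det(g) = g_{11}·g_{22}·g_{33}
= (1)·(1)·(1)
det(g) = 1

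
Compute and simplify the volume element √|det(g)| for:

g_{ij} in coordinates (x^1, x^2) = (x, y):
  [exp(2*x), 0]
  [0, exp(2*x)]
det(g) = exp(4*x)
√|det(g)| = exp(2*x)
Volume element: dV = exp(2*x) dx dy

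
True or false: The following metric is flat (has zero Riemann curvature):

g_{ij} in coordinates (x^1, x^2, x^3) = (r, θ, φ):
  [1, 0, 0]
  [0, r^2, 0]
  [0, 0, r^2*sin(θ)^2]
Non-zero Christoffel symbols:
Γ^r_{θ θ} = -r
Γ^r_{φ φ} = -r*sin(θ)^2
Γ^θ_{r θ} = 1/r
Γ^θ_{φ φ} = -sin(2*θ)/2
Γ^φ_{r φ} = 1/r
Γ^φ_{θ φ} = 1/tan(θ)
Ricci tensor: R_{rr} = 0, R_{rθ} = 0, R_{rφ} = 0, R_{θθ} = 0, R_{θφ} = 0, R_{φφ} = 0
All R_{ij} vanish; in 3 dimensions the Riemann tensor is fully determined by the Ricci tensor, so R^i_{jkl} = 0: the metric is flat (curvilinear coordinates on flat space).
True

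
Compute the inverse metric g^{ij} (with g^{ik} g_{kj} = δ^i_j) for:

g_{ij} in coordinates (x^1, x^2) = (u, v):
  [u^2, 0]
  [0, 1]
The metric is diagonal, so g^{ij} is diagonal with entries 1/g_{ii}: diag(1/(u^2), 1).
g^{ij}:
  [1/u^2, 0]
  [0, 1]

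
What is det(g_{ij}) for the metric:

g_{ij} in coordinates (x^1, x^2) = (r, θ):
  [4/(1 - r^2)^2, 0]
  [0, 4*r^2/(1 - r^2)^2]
For a 2×2 metric: det(g) = g_{11}·g_{22} - g_{12}·g_{21}
= (4/(1 - r^2)^2)·(4*r^2/(1 - r^2)^2) - (0)·(0)
= 16*r^2/(1 - r^2)^4 - 0
det(g) = 16*r^2/(1 - r^2)^4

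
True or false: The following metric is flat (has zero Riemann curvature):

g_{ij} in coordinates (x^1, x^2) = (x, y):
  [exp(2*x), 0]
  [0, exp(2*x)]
Non-zero Christoffel symbols:
Γ^x_{x x} = 1
Γ^x_{y y} = -1
Γ^y_{x y} = 1
Ricci tensor: R_{xx} = 0, R_{xy} = 0, R_{yy} = 0
All R_{ij} vanish; in 2 dimensions the Riemann tensor is fully determined by the Ricci tensor, so R^i_{jkl} = 0: the metric is flat (curvilinear coordinates on flat space).
True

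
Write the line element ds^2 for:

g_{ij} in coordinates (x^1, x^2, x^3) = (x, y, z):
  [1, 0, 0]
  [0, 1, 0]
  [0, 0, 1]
ds^2 = g_{ij} dx^i dx^j; only the non-zero components contribute.
ds^2 = dx^2 + dy^2 + dz^2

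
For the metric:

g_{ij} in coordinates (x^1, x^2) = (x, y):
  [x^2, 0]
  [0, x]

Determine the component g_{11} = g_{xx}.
With x^1 = x, x^2 = y, g_{11} = g_{xx} is the row-1, column-1 entry of the matrix.
g_{11} = x^2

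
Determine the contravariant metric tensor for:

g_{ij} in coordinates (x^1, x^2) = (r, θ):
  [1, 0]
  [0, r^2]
The metric is diagonal, so g^{ij} is diagonal with entries 1/g_{ii}: diag(1, 1/(r^2)).
g^{ij}:
  [1, 0]
  [0, 1/r^2]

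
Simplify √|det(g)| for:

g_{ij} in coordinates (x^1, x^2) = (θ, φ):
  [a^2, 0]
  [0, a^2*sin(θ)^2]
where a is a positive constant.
det(g) = a^4*sin(θ)^2
√|det(g)| = a^2*sin(θ) (taking 0 < θ < π so that |sin(θ)| = sin(θ))
Volume element: dV = a^2*sin(θ) dθ dφ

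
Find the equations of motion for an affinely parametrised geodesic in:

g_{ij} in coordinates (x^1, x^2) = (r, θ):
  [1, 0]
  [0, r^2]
Geodesic equation: d^2x^k/dλ^2 + Γ^k_{ij} (dx^i/dλ)(dx^j/dλ) = 0.
Non-zero Christoffel symbols:
Γ^r_{θ θ} = -r
Γ^θ_{r θ} = 1/r
Substituting (the symmetric pair Γ^k_{ij}, Γ^k_{ji} combines into a factor 2):
d^2r/dλ^2 - r (dθ/dλ)^2 = 0
d^2θ/dλ^2 + (2/r) (dr/dλ)(dθ/dλ) = 0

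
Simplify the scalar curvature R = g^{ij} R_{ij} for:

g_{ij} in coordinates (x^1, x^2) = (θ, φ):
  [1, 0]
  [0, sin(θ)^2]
Non-zero Christoffel symbols (Γ^k_{ij} = Γ^k_{ji}):
Γ^θ_{φ φ} = -sin(2*θ)/2
Γ^φ_{θ φ} = 1/tan(θ)
Ricci tensor (R_{ij} = R^k_{ikj}): R_{θθ} = 1, R_{θφ} = 0, R_{φφ} = sin(θ)^2
Inverse metric: g^{θθ} = 1, g^{φφ} = 1/sin(θ)^2
R = g^{ij} R_{ij} = (1)(1) + (1/sin(θ)^2)(sin(θ)^2) = 2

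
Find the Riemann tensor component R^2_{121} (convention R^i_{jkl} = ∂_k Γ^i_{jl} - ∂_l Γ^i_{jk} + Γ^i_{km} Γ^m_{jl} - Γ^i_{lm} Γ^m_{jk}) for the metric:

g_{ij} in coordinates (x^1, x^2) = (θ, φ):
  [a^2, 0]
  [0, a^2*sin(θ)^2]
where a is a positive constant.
Non-zero Christoffel symbols (Γ^k_{ij} = Γ^k_{ji}):
Γ^θ_{φ φ} = -sin(2*θ)/2
Γ^φ_{θ φ} = 1/tan(θ)
R^φ_{θ φ θ} = ∂_φ Γ^φ_{θ θ} - ∂_θ Γ^φ_{θ φ} + Γ^φ_{φ m} Γ^m_{θ θ} - Γ^φ_{θ m} Γ^m_{θ φ}
  = (0) - (-1/sin(θ)^2) + (0) - (1/tan(θ)^2) = 1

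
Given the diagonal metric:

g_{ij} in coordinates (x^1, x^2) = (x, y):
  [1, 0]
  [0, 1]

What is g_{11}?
With x^1 = x, x^2 = y, g_{11} = g_{xx} is the row-1, column-1 entry of the matrix.
g_{11} = 1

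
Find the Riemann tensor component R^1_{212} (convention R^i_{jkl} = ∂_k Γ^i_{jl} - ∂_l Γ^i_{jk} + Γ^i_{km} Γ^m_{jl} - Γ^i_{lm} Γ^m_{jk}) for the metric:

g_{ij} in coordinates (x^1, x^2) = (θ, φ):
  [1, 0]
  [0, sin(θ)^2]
Non-zero Christoffel symbols (Γ^k_{ij} = Γ^k_{ji}):
Γ^θ_{φ φ} = -sin(2*θ)/2
Γ^φ_{θ φ} = 1/tan(θ)
R^θ_{φ θ φ} = ∂_θ Γ^θ_{φ φ} - ∂_φ Γ^θ_{φ θ} + Γ^θ_{θ m} Γ^m_{φ φ} - Γ^θ_{φ m} Γ^m_{φ θ}
  = (-cos(2*θ)) - (0) + (0) - (-cos(θ)^2) = sin(θ)^2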